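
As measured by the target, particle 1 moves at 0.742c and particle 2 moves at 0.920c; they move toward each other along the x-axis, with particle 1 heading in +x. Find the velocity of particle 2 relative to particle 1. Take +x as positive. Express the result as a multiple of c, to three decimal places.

-0.988c

β_A = 0.742, β_B = -0.920.
Transform to A's frame with the inverse velocity-addition law: u' = (u − v)/(1 − uv/c²), taking u = β_B and v = β_A.
u' = (-0.920 − 0.742) / (1 − (0.742)(-0.920)) = -1.6620/1.6826 = -0.9877.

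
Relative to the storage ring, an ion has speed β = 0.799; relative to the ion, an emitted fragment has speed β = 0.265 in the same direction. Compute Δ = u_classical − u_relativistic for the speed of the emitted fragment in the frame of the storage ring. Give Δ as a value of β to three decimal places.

Galilean: u_cl = 0.265 + 0.799 = 1.0640.
Relativistic: u_rel = (0.265 + 0.799) / (1 + 0.265·0.799) = 1.0640/1.2117 = 0.8781.
Δ = 1.0640 − 0.8781 = 0.1859.
(The classical prediction exceeds c; the relativistic result does not.)

Δ = 0.186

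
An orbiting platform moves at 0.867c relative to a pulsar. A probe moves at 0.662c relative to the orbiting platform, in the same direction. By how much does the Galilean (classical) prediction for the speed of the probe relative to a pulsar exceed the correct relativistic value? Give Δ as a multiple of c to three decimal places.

Galilean: u_cl = 0.662 + 0.867 = 1.5290.
Relativistic: u_rel = (0.662 + 0.867) / (1 + 0.662·0.867) = 1.5290/1.5740 = 0.9714.
Δ = 1.5290 − 0.9714 = 0.5576.
(The classical prediction exceeds c; the relativistic result does not.)

Δ = 0.558c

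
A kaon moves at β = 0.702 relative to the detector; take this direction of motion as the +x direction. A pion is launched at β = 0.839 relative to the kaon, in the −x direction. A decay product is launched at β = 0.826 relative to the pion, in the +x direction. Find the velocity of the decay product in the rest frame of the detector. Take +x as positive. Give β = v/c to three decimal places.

Apply u = (u' + v)/(1 + u'v/c²) successively, working outward toward the detector.
Start: velocity of the kaon relative to the detector = 0.7020c.
Compose with the pion (u' = -0.839 in the kaon frame): u_1 = (-0.839 + 0.702) / (1 + (-0.839)·0.702) = -0.1370/0.4110 = -0.3333.
Compose with the decay product (u' = 0.826 in the pion frame): u_2 = (0.826 + (-0.333)) / (1 + 0.826·(-0.333)) = 0.4927/0.7247 = 0.6799.

β = +0.680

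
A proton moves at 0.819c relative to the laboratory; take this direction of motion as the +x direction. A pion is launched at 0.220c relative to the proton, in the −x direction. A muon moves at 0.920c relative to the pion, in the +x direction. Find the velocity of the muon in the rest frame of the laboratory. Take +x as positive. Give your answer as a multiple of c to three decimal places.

Apply u = (u' + v)/(1 + u'v/c²) successively, working outward toward the laboratory.
Start: velocity of the proton relative to the laboratory = 0.8190c.
Compose with the pion (u' = -0.220 in the proton frame): u_1 = (-0.220 + 0.819) / (1 + (-0.220)·0.819) = 0.5990/0.8198 = 0.7306.
Compose with the muon (u' = 0.920 in the pion frame): u_2 = (0.920 + 0.731) / (1 + 0.920·0.731) = 1.6506/1.6722 = 0.9871.

+0.987c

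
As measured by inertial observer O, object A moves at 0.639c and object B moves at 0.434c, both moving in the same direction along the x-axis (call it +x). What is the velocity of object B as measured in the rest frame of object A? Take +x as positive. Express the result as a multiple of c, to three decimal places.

β_A = 0.639, β_B = 0.434.
Transform to A's frame with the inverse velocity-addition law: u' = (u − v)/(1 − uv/c²), taking u = β_B and v = β_A.
u' = (0.434 − 0.639) / (1 − (0.639)(0.434)) = -0.2050/0.7227 = -0.2837.

-0.284c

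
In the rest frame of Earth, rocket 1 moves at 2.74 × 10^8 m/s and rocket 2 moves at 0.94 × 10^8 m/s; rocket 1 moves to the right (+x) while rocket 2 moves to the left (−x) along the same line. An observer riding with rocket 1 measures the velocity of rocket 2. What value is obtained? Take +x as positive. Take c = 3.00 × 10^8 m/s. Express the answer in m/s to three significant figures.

-2.86 × 10^8 m/s

β_A = 0.913, β_B = -0.313 (dividing each by c = 3.00 × 10^8 m/s).
Transform to A's frame with the inverse velocity-addition law: u' = (u − v)/(1 − uv/c²), taking u = β_B and v = β_A.
u' = (-0.313 − 0.913) / (1 − (0.913)(-0.313)) = -1.2267/1.2862 = -0.9537.
u' = -0.9537 × 3.00 × 10^8 m/s.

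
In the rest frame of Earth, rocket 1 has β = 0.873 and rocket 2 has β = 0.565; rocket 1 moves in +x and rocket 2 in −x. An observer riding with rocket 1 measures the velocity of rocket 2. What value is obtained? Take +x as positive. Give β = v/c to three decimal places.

β = -0.963

β_A = 0.873, β_B = -0.565.
Transform to A's frame with the inverse velocity-addition law: u' = (u − v)/(1 − uv/c²), taking u = β_B and v = β_A.
u' = (-0.565 − 0.873) / (1 − (0.873)(-0.565)) = -1.4380/1.4932 = -0.9630.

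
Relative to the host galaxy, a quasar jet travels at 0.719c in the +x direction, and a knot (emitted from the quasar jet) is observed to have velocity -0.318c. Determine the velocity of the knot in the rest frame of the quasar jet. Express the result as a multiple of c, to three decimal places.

Invert the composition law: u' = (u − v)/(1 − uv/c²).
u' = (-0.318 − 0.719) / (1 − (-0.318)(0.719)) = -1.0370/1.2286 = -0.8440.

-0.844c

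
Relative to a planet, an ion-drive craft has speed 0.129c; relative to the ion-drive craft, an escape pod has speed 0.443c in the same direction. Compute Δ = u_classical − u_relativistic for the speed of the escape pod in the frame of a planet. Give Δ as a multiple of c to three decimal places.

Δ = 0.031c

Galilean: u_cl = 0.443 + 0.129 = 0.5720.
Relativistic: u_rel = (0.443 + 0.129) / (1 + 0.443·0.129) = 0.5720/1.0571 = 0.5411.
Δ = 0.5720 − 0.5411 = 0.0309.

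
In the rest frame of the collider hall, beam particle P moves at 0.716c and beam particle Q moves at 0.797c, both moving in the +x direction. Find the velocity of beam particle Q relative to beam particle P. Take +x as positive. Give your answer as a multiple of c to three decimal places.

+0.189c

β_A = 0.716, β_B = 0.797.
Transform to A's frame with the inverse velocity-addition law: u' = (u − v)/(1 − uv/c²), taking u = β_B and v = β_A.
u' = (0.797 − 0.716) / (1 − (0.716)(0.797)) = 0.0810/0.4293 = 0.1887.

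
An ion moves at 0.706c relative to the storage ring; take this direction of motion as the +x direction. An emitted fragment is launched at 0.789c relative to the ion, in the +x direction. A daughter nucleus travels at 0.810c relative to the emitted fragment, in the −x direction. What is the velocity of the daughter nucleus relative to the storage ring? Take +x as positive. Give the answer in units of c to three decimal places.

+0.676c

Apply u = (u' + v)/(1 + u'v/c²) successively, working outward toward the storage ring.
Start: velocity of the ion relative to the storage ring = 0.7060c.
Compose with the emitted fragment (u' = 0.789 in the ion frame): u_1 = (0.789 + 0.706) / (1 + 0.789·0.706) = 1.4950/1.5570 = 0.9602.
Compose with the daughter nucleus (u' = -0.810 in the emitted fragment frame): u_2 = (-0.810 + 0.960) / (1 + (-0.810)·0.960) = 0.1502/0.2223 = 0.6756.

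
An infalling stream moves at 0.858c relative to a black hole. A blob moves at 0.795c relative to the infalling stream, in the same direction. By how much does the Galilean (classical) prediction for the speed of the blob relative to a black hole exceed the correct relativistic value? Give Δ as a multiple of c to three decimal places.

Δ = 0.670c

Galilean: u_cl = 0.795 + 0.858 = 1.6530.
Relativistic: u_rel = (0.795 + 0.858) / (1 + 0.795·0.858) = 1.6530/1.6821 = 0.9827.
Δ = 1.6530 − 0.9827 = 0.6703.
(The classical prediction exceeds c; the relativistic result does not.)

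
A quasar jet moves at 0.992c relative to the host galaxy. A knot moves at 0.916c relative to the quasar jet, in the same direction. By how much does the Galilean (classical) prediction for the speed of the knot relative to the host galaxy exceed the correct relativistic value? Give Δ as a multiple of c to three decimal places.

Δ = 0.908c

Galilean: u_cl = 0.916 + 0.992 = 1.9080.
Relativistic: u_rel = (0.916 + 0.992) / (1 + 0.916·0.992) = 1.9080/1.9087 = 0.9996.
Δ = 1.9080 − 0.9996 = 0.9084.
(The classical prediction exceeds c; the relativistic result does not.)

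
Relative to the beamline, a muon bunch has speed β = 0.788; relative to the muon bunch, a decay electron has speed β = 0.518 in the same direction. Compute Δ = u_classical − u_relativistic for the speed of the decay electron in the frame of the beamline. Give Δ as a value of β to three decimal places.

Galilean: u_cl = 0.518 + 0.788 = 1.3060.
Relativistic: u_rel = (0.518 + 0.788) / (1 + 0.518·0.788) = 1.3060/1.4082 = 0.9274.
Δ = 1.3060 − 0.9274 = 0.3786.
(The classical prediction exceeds c; the relativistic result does not.)

Δ = 0.379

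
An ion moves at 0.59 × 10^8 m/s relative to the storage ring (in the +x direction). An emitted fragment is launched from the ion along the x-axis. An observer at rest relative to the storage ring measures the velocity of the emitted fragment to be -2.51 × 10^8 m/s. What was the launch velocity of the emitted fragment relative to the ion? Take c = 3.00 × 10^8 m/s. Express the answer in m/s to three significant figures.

v = 0.197c, u = -0.837c.
Invert the composition law: u' = (u − v)/(1 − uv/c²).
u' = (-0.837 − 0.197) / (1 − (-0.837)(0.197)) = -1.0333/1.1645 = -0.8873.
u' = -0.8873 × 3.00 × 10^8 m/s.

-2.66 × 10^8 m/s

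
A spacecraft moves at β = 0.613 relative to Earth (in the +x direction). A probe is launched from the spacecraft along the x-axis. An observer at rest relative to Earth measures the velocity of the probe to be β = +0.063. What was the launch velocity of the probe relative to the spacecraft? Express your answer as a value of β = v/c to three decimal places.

β = -0.572

Invert the composition law: u' = (u − v)/(1 − uv/c²).
u' = (0.063 − 0.613) / (1 − (0.063)(0.613)) = -0.5500/0.9614 = -0.5721.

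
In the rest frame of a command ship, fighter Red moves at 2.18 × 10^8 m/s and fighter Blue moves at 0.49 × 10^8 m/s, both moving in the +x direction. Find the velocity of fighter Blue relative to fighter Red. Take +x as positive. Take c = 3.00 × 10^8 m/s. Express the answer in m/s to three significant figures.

-1.92 × 10^8 m/s

β_A = 0.727, β_B = 0.163 (dividing each by c = 3.00 × 10^8 m/s).
Transform to A's frame with the inverse velocity-addition law: u' = (u − v)/(1 − uv/c²), taking u = β_B and v = β_A.
u' = (0.163 − 0.727) / (1 − (0.727)(0.163)) = -0.5633/0.8813 = -0.6392.
u' = -0.6392 × 3.00 × 10^8 m/s.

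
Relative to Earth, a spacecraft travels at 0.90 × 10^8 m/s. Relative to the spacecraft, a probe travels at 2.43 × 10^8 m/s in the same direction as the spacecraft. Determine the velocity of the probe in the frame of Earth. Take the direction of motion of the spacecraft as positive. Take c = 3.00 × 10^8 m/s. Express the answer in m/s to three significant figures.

In units of c (dividing by 3.00 × 10^8 m/s): v = 0.300, u' = 0.810.
u = (u' + v)/(1 + u'v/c²):
u = (0.810 + 0.300) / (1 + 0.810·0.300) = 1.1100/1.2430 = 0.8930
(Galilean addition would give +1.110c, exceeding c.)
Converting back: u = 0.8930 × 3.00 × 10^8 m/s.

2.68 × 10^8 m/s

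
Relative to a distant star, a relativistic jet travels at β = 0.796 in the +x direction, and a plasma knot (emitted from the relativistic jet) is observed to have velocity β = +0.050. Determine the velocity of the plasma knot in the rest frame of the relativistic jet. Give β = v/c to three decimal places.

β = -0.777

Invert the composition law: u' = (u − v)/(1 − uv/c²).
u' = (0.050 − 0.796) / (1 − (0.050)(0.796)) = -0.7460/0.9602 = -0.7769.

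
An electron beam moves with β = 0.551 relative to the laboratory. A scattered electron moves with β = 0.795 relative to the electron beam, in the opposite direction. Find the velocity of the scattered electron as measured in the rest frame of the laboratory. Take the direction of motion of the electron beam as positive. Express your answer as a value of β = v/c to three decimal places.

β = -0.434

With v = 0.551 and u' = -0.795 (in units of c),
u = (u' + v)/(1 + u'v/c²):
u = (-0.795 + 0.551) / (1 + (-0.795)·0.551) = -0.2440/0.5620 = -0.4342
(Galilean addition would give -0.244c.)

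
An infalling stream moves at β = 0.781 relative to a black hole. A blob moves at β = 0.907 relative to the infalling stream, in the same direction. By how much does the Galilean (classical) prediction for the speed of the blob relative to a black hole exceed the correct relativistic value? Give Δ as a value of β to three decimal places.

Δ = 0.700

Galilean: u_cl = 0.907 + 0.781 = 1.6880.
Relativistic: u_rel = (0.907 + 0.781) / (1 + 0.907·0.781) = 1.6880/1.7084 = 0.9881.
Δ = 1.6880 − 0.9881 = 0.6999.
(The classical prediction exceeds c; the relativistic result does not.)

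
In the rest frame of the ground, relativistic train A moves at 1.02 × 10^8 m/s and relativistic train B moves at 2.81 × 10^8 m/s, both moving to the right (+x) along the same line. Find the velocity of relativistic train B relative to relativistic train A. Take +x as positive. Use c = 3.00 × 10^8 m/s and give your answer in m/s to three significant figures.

β_A = 0.340, β_B = 0.937 (dividing each by c = 3.00 × 10^8 m/s).
Transform to A's frame with the inverse velocity-addition law: u' = (u − v)/(1 − uv/c²), taking u = β_B and v = β_A.
u' = (0.937 − 0.340) / (1 − (0.340)(0.937)) = 0.5967/0.6815 = 0.8755.
u' = 0.8755 × 3.00 × 10^8 m/s.

+2.63 × 10^8 m/s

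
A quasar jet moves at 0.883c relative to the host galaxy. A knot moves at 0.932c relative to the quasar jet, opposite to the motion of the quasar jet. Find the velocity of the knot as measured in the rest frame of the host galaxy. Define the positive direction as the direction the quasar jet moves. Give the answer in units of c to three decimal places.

With v = 0.883 and u' = -0.932 (in units of c),
u = (u' + v)/(1 + u'v/c²):
u = (-0.932 + 0.883) / (1 + (-0.932)·0.883) = -0.0490/0.1770 = -0.2768
(Galilean addition would give -0.049c.)

-0.277c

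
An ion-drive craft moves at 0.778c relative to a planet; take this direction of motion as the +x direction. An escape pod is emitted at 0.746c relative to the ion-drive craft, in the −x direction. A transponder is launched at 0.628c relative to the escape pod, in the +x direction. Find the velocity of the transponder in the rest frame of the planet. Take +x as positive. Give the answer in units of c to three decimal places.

Apply u = (u' + v)/(1 + u'v/c²) successively, working outward toward the planet.
Start: velocity of the ion-drive craft relative to the planet = 0.7780c.
Compose with the escape pod (u' = -0.746 in the ion-drive craft frame): u_1 = (-0.746 + 0.778) / (1 + (-0.746)·0.778) = 0.0320/0.4196 = 0.0763.
Compose with the transponder (u' = 0.628 in the escape pod frame): u_2 = (0.628 + 0.076) / (1 + 0.628·0.076) = 0.7043/1.0479 = 0.6721.

+0.672c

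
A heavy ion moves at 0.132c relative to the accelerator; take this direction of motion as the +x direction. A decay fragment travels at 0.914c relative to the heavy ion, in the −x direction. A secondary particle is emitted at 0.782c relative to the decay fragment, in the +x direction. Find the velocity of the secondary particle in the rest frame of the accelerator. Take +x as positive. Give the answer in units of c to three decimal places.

Apply u = (u' + v)/(1 + u'v/c²) successively, working outward toward the accelerator.
Start: velocity of the heavy ion relative to the accelerator = 0.1320c.
Compose with the decay fragment (u' = -0.914 in the heavy ion frame): u_1 = (-0.914 + 0.132) / (1 + (-0.914)·0.132) = -0.7820/0.8794 = -0.8893.
Compose with the secondary particle (u' = 0.782 in the decay fragment frame): u_2 = (0.782 + (-0.889)) / (1 + 0.782·(-0.889)) = -0.1073/0.3046 = -0.3523.

-0.352c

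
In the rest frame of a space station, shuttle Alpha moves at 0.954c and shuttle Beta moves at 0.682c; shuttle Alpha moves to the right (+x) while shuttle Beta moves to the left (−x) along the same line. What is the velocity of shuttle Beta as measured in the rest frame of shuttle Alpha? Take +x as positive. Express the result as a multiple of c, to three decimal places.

-0.991c

β_A = 0.954, β_B = -0.682.
Transform to A's frame with the inverse velocity-addition law: u' = (u − v)/(1 − uv/c²), taking u = β_B and v = β_A.
u' = (-0.682 − 0.954) / (1 − (0.954)(-0.682)) = -1.6360/1.6506 = -0.9911.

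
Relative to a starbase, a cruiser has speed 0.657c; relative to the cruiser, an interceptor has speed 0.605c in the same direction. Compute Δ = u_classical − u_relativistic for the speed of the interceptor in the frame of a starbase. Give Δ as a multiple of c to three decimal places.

Galilean: u_cl = 0.605 + 0.657 = 1.2620.
Relativistic: u_rel = (0.605 + 0.657) / (1 + 0.605·0.657) = 1.2620/1.3975 = 0.9031.
Δ = 1.2620 − 0.9031 = 0.3589.
(The classical prediction exceeds c; the relativistic result does not.)

Δ = 0.359c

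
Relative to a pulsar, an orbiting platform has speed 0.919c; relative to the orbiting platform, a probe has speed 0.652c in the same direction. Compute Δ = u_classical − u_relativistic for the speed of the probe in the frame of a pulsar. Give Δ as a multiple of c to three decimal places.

Galilean: u_cl = 0.652 + 0.919 = 1.5710.
Relativistic: u_rel = (0.652 + 0.919) / (1 + 0.652·0.919) = 1.5710/1.5992 = 0.9824.
Δ = 1.5710 − 0.9824 = 0.5886.
(The classical prediction exceeds c; the relativistic result does not.)

Δ = 0.589c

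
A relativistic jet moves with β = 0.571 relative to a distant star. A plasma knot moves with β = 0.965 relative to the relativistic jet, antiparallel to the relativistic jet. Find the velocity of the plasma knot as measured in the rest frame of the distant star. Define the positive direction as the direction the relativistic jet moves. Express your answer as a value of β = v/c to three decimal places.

With v = 0.571 and u' = -0.965 (in units of c),
u = (u' + v)/(1 + u'v/c²):
u = (-0.965 + 0.571) / (1 + (-0.965)·0.571) = -0.3940/0.4490 = -0.8775
(Galilean addition would give -0.394c.)

β = -0.878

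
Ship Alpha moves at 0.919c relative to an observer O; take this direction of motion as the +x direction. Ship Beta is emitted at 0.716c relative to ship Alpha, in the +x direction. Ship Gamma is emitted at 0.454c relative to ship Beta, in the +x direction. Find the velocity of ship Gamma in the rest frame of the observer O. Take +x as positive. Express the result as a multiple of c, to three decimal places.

0.995c

Apply u = (u' + v)/(1 + u'v/c²) successively, working outward toward the observer O.
Start: velocity of ship Alpha relative to the observer O = 0.9190c.
Compose with ship Beta (u' = 0.716 in ship Alpha frame): u_1 = (0.716 + 0.919) / (1 + 0.716·0.919) = 1.6350/1.6580 = 0.9861.
Compose with ship Gamma (u' = 0.454 in ship Beta frame): u_2 = (0.454 + 0.986) / (1 + 0.454·0.986) = 1.4401/1.4477 = 0.9948.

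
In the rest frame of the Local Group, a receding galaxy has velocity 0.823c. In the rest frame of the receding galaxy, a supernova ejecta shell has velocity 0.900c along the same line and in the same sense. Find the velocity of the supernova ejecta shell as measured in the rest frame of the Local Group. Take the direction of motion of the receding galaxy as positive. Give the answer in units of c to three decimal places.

With v = 0.823 and u' = 0.900 (in units of c),
u = (u' + v)/(1 + u'v/c²):
u = (0.900 + 0.823) / (1 + 0.900·0.823) = 1.7230/1.7407 = 0.9898
(Galilean addition would give +1.723c, exceeding c.)

0.990c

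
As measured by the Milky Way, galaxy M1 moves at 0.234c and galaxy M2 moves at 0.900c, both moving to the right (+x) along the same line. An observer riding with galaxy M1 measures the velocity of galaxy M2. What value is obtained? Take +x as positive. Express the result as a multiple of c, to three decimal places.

β_A = 0.234, β_B = 0.900.
Transform to A's frame with the inverse velocity-addition law: u' = (u − v)/(1 − uv/c²), taking u = β_B and v = β_A.
u' = (0.900 − 0.234) / (1 − (0.234)(0.900)) = 0.6660/0.7894 = 0.8437.

+0.844c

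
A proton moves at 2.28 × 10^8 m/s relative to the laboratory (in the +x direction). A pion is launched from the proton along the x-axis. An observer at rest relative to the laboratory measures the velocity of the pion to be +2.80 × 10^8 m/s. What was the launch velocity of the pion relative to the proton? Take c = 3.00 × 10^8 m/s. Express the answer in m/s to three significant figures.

v = 0.760c, u = 0.933c.
Invert the composition law: u' = (u − v)/(1 − uv/c²).
u' = (0.933 − 0.760) / (1 − (0.933)(0.760)) = 0.1733/0.2907 = 0.5963.
u' = 0.5963 × 3.00 × 10^8 m/s.

+1.79 × 10^8 m/s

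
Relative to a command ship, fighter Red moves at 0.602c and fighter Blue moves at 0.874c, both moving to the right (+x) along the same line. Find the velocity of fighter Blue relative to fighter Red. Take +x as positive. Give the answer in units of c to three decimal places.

β_A = 0.602, β_B = 0.874.
Transform to A's frame with the inverse velocity-addition law: u' = (u − v)/(1 − uv/c²), taking u = β_B and v = β_A.
u' = (0.874 − 0.602) / (1 − (0.602)(0.874)) = 0.2720/0.4739 = 0.5740.

+0.574c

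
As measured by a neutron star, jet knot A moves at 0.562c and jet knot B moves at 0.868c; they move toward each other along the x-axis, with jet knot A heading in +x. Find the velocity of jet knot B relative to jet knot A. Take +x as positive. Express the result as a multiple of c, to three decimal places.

β_A = 0.562, β_B = -0.868.
Transform to A's frame with the inverse velocity-addition law: u' = (u − v)/(1 − uv/c²), taking u = β_B and v = β_A.
u' = (-0.868 − 0.562) / (1 − (0.562)(-0.868)) = -1.4300/1.4878 = -0.9611.

-0.961c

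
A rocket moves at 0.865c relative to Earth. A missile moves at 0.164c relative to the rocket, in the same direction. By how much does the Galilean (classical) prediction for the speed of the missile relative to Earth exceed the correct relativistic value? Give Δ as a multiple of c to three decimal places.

Galilean: u_cl = 0.164 + 0.865 = 1.0290.
Relativistic: u_rel = (0.164 + 0.865) / (1 + 0.164·0.865) = 1.0290/1.1419 = 0.9012.
Δ = 1.0290 − 0.9012 = 0.1278.
(The classical prediction exceeds c; the relativistic result does not.)

Δ = 0.128c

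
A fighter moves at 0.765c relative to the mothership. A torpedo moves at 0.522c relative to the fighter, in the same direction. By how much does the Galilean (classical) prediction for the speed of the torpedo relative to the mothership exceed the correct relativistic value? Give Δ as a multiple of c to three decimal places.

Galilean: u_cl = 0.522 + 0.765 = 1.2870.
Relativistic: u_rel = (0.522 + 0.765) / (1 + 0.522·0.765) = 1.2870/1.3993 = 0.9197.
Δ = 1.2870 − 0.9197 = 0.3673.
(The classical prediction exceeds c; the relativistic result does not.)

Δ = 0.367c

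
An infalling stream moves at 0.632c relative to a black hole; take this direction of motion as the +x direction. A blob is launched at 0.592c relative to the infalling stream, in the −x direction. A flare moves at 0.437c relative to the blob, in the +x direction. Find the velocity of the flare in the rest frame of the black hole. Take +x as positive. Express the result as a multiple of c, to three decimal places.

Apply u = (u' + v)/(1 + u'v/c²) successively, working outward toward the black hole.
Start: velocity of the infalling stream relative to the black hole = 0.6320c.
Compose with the blob (u' = -0.592 in the infalling stream frame): u_1 = (-0.592 + 0.632) / (1 + (-0.592)·0.632) = 0.0400/0.6259 = 0.0639.
Compose with the flare (u' = 0.437 in the blob frame): u_2 = (0.437 + 0.064) / (1 + 0.437·0.064) = 0.5009/1.0279 = 0.4873.

+0.487c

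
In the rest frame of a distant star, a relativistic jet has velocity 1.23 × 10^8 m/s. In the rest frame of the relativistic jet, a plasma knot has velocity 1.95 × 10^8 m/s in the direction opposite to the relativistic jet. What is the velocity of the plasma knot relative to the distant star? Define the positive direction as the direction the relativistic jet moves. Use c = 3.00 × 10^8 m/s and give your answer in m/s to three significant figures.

In units of c (dividing by 3.00 × 10^8 m/s): v = 0.410, u' = -0.650.
u = (u' + v)/(1 + u'v/c²):
u = (-0.650 + 0.410) / (1 + (-0.650)·0.410) = -0.2400/0.7335 = -0.3272
Converting back: u = -0.3272 × 3.00 × 10^8 m/s.

-9.82 × 10^7 m/s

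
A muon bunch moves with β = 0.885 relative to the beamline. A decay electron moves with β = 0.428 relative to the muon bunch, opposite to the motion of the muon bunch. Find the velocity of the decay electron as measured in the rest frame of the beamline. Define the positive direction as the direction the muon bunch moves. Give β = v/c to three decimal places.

With v = 0.885 and u' = -0.428 (in units of c),
u = (u' + v)/(1 + u'v/c²):
u = (-0.428 + 0.885) / (1 + (-0.428)·0.885) = 0.4570/0.6212 = 0.7356

β = +0.736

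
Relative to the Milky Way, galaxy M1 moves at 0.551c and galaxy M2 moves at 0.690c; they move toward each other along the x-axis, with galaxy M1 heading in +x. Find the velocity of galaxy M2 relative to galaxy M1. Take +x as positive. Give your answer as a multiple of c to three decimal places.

-0.899c

β_A = 0.551, β_B = -0.690.
Transform to A's frame with the inverse velocity-addition law: u' = (u − v)/(1 − uv/c²), taking u = β_B and v = β_A.
u' = (-0.690 − 0.551) / (1 − (0.551)(-0.690)) = -1.2410/1.3802 = -0.8992.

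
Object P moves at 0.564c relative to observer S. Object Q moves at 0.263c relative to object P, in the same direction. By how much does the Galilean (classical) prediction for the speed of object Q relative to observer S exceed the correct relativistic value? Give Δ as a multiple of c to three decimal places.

Δ = 0.107c

Galilean: u_cl = 0.263 + 0.564 = 0.8270.
Relativistic: u_rel = (0.263 + 0.564) / (1 + 0.263·0.564) = 0.8270/1.1483 = 0.7202.
Δ = 0.8270 − 0.7202 = 0.1068.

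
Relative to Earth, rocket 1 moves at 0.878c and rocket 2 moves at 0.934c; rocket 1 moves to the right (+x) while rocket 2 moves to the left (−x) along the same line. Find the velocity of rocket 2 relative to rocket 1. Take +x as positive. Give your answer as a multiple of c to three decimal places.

-0.996c

β_A = 0.878, β_B = -0.934.
Transform to A's frame with the inverse velocity-addition law: u' = (u − v)/(1 − uv/c²), taking u = β_B and v = β_A.
u' = (-0.934 − 0.878) / (1 − (0.878)(-0.934)) = -1.8120/1.8201 = -0.9956.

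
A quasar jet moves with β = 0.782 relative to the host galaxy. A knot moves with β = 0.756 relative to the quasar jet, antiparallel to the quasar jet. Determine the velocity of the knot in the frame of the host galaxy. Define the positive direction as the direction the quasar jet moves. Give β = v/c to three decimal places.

β = +0.064

With v = 0.782 and u' = -0.756 (in units of c),
u = (u' + v)/(1 + u'v/c²):
u = (-0.756 + 0.782) / (1 + (-0.756)·0.782) = 0.0260/0.4088 = 0.0636
(Galilean addition would give +0.026c.)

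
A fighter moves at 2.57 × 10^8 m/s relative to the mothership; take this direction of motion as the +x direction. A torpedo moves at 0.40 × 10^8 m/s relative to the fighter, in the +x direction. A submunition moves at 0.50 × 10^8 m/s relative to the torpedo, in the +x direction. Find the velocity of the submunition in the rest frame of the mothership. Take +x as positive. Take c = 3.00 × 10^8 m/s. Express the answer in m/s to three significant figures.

Apply u = (u' + v)/(1 + u'v/c²) successively, working outward toward the mothership.
(Dividing each given speed by c = 3.00 × 10^8 m/s to work in units of c.)
Start: velocity of the fighter relative to the mothership = 0.8567c.
Compose with the torpedo (u' = 0.133 in the fighter frame): u_1 = (0.133 + 0.857) / (1 + 0.133·0.857) = 0.9900/1.1142 = 0.8885.
Compose with the submunition (u' = 0.167 in the torpedo frame): u_2 = (0.167 + 0.889) / (1 + 0.167·0.889) = 1.0552/1.1481 = 0.9191.
So u = 0.9191 × 3.00 × 10^8 m/s.

2.76 × 10^8 m/s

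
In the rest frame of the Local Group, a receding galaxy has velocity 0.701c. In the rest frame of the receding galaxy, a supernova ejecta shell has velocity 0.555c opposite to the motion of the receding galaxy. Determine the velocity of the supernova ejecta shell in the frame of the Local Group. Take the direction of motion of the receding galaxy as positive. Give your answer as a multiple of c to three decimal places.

With v = 0.701 and u' = -0.555 (in units of c),
u = (u' + v)/(1 + u'v/c²):
u = (-0.555 + 0.701) / (1 + (-0.555)·0.701) = 0.1460/0.6109 = 0.2390

+0.239c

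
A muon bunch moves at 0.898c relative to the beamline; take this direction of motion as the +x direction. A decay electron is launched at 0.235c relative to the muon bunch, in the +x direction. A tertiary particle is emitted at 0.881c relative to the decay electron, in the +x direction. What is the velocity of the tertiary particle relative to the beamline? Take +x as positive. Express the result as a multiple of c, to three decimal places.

Apply u = (u' + v)/(1 + u'v/c²) successively, working outward toward the beamline.
Start: velocity of the muon bunch relative to the beamline = 0.8980c.
Compose with the decay electron (u' = 0.235 in the muon bunch frame): u_1 = (0.235 + 0.898) / (1 + 0.235·0.898) = 1.1330/1.2110 = 0.9356.
Compose with the tertiary particle (u' = 0.881 in the decay electron frame): u_2 = (0.881 + 0.936) / (1 + 0.881·0.936) = 1.8166/1.8242 = 0.9958.

0.996c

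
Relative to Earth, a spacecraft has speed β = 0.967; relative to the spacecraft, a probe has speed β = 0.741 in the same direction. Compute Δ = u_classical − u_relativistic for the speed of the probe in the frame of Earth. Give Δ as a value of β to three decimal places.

Galilean: u_cl = 0.741 + 0.967 = 1.7080.
Relativistic: u_rel = (0.741 + 0.967) / (1 + 0.741·0.967) = 1.7080/1.7165 = 0.9950.
Δ = 1.7080 − 0.9950 = 0.7130.
(The classical prediction exceeds c; the relativistic result does not.)

Δ = 0.713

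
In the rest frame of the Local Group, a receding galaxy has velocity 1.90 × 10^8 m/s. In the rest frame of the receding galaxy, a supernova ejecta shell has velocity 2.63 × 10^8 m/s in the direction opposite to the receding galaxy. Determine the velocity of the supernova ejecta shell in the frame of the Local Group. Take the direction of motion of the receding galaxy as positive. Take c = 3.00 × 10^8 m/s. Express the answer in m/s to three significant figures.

In units of c (dividing by 3.00 × 10^8 m/s): v = 0.633, u' = -0.877.
u = (u' + v)/(1 + u'v/c²):
u = (-0.877 + 0.633) / (1 + (-0.877)·0.633) = -0.2433/0.4448 = -0.5471
(Galilean addition would give -0.243c.)
Converting back: u = -0.5471 × 3.00 × 10^8 m/s.

-1.64 × 10^8 m/s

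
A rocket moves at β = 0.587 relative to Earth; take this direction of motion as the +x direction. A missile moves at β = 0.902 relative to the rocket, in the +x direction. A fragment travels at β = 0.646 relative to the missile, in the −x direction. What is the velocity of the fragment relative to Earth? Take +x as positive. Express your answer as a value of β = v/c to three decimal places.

β = +0.883

Apply u = (u' + v)/(1 + u'v/c²) successively, working outward toward Earth.
Start: velocity of the rocket relative to Earth = 0.5870c.
Compose with the missile (u' = 0.902 in the rocket frame): u_1 = (0.902 + 0.587) / (1 + 0.902·0.587) = 1.4890/1.5295 = 0.9735.
Compose with the fragment (u' = -0.646 in the missile frame): u_2 = (-0.646 + 0.974) / (1 + (-0.646)·0.974) = 0.3275/0.3711 = 0.8826.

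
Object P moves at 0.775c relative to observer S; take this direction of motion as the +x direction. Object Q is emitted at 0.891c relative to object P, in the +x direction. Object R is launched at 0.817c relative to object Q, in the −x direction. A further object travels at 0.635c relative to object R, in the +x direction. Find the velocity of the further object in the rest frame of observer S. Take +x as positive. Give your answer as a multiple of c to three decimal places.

+0.968c

Apply u = (u' + v)/(1 + u'v/c²) successively, working outward toward observer S.
Start: velocity of object P relative to observer S = 0.7750c.
Compose with object Q (u' = 0.891 in object P frame): u_1 = (0.891 + 0.775) / (1 + 0.891·0.775) = 1.6660/1.6905 = 0.9855.
Compose with object R (u' = -0.817 in object Q frame): u_2 = (-0.817 + 0.985) / (1 + (-0.817)·0.985) = 0.1685/0.1949 = 0.8647.
Compose with the further object (u' = 0.635 in object R frame): u_3 = (0.635 + 0.865) / (1 + 0.635·0.865) = 1.4997/1.5491 = 0.9681.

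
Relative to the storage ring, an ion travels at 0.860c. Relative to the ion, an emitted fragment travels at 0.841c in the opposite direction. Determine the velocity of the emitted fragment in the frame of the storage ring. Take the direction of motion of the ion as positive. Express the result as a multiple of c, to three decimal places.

+0.069c

With v = 0.860 and u' = -0.841 (in units of c),
u = (u' + v)/(1 + u'v/c²):
u = (-0.841 + 0.860) / (1 + (-0.841)·0.860) = 0.0190/0.2767 = 0.0687
(Galilean addition would give +0.019c.)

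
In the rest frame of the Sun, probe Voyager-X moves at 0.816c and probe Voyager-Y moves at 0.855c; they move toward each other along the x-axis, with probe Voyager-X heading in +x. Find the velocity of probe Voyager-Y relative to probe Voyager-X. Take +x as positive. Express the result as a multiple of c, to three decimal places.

β_A = 0.816, β_B = -0.855.
Transform to A's frame with the inverse velocity-addition law: u' = (u − v)/(1 − uv/c²), taking u = β_B and v = β_A.
u' = (-0.855 − 0.816) / (1 − (0.816)(-0.855)) = -1.6710/1.6977 = -0.9843.

-0.984c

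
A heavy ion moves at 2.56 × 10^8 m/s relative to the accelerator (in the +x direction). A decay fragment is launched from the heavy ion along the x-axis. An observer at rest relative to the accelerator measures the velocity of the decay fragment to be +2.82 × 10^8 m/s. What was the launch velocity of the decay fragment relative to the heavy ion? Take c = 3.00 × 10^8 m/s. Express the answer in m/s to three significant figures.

+1.31 × 10^8 m/s

v = 0.853c, u = 0.940c.
Invert the composition law: u' = (u − v)/(1 − uv/c²).
u' = (0.940 − 0.853) / (1 − (0.940)(0.853)) = 0.0867/0.1979 = 0.4380.
u' = 0.4380 × 3.00 × 10^8 m/s.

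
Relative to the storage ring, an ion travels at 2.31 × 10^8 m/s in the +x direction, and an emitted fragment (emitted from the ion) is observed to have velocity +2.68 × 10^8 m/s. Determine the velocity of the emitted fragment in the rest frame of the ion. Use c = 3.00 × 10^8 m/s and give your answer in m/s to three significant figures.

+1.19 × 10^8 m/s

v = 0.770c, u = 0.893c.
Invert the composition law: u' = (u − v)/(1 − uv/c²).
u' = (0.893 − 0.770) / (1 − (0.893)(0.770)) = 0.1233/0.3121 = 0.3951.
u' = 0.3951 × 3.00 × 10^8 m/s.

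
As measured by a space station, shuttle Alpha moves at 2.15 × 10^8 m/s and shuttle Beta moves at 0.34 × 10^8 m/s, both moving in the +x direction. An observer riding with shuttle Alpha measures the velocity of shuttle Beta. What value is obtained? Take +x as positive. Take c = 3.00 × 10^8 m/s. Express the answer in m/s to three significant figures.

β_A = 0.717, β_B = 0.113 (dividing each by c = 3.00 × 10^8 m/s).
Transform to A's frame with the inverse velocity-addition law: u' = (u − v)/(1 − uv/c²), taking u = β_B and v = β_A.
u' = (0.113 − 0.717) / (1 − (0.717)(0.113)) = -0.6033/0.9188 = -0.6567.
u' = -0.6567 × 3.00 × 10^8 m/s.

-1.97 × 10^8 m/s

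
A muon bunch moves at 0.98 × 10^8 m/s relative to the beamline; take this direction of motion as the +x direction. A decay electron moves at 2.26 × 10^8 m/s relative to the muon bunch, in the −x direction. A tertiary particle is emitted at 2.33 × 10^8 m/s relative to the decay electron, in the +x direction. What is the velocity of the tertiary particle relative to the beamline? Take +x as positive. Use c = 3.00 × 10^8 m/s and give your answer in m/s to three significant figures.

+1.13 × 10^8 m/s

Apply u = (u' + v)/(1 + u'v/c²) successively, working outward toward the beamline.
(Dividing each given speed by c = 3.00 × 10^8 m/s to work in units of c.)
Start: velocity of the muon bunch relative to the beamline = 0.3267c.
Compose with the decay electron (u' = -0.753 in the muon bunch frame): u_1 = (-0.753 + 0.327) / (1 + (-0.753)·0.327) = -0.4267/0.7539 = -0.5659.
Compose with the tertiary particle (u' = 0.777 in the decay electron frame): u_2 = (0.777 + (-0.566)) / (1 + 0.777·(-0.566)) = 0.2107/0.5605 = 0.3760.
So u = 0.3760 × 3.00 × 10^8 m/s.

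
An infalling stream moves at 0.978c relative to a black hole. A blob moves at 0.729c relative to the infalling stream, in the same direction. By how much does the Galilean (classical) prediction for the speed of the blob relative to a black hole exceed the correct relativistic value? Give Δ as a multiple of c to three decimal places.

Δ = 0.710c

Galilean: u_cl = 0.729 + 0.978 = 1.7070.
Relativistic: u_rel = (0.729 + 0.978) / (1 + 0.729·0.978) = 1.7070/1.7130 = 0.9965.
Δ = 1.7070 − 0.9965 = 0.7105.
(The classical prediction exceeds c; the relativistic result does not.)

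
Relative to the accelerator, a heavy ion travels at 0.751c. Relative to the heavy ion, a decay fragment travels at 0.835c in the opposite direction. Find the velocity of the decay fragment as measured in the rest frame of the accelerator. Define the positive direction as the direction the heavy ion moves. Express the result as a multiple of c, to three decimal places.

-0.225c

With v = 0.751 and u' = -0.835 (in units of c),
u = (u' + v)/(1 + u'v/c²):
u = (-0.835 + 0.751) / (1 + (-0.835)·0.751) = -0.0840/0.3729 = -0.2253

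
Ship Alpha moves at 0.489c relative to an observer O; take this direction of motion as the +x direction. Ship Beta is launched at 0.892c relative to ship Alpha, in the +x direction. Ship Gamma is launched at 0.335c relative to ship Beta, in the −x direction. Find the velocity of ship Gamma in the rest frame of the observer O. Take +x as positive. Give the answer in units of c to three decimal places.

+0.924c

Apply u = (u' + v)/(1 + u'v/c²) successively, working outward toward the observer O.
Start: velocity of ship Alpha relative to the observer O = 0.4890c.
Compose with ship Beta (u' = 0.892 in ship Alpha frame): u_1 = (0.892 + 0.489) / (1 + 0.892·0.489) = 1.3810/1.4362 = 0.9616.
Compose with ship Gamma (u' = -0.335 in ship Beta frame): u_2 = (-0.335 + 0.962) / (1 + (-0.335)·0.962) = 0.6266/0.6779 = 0.9243.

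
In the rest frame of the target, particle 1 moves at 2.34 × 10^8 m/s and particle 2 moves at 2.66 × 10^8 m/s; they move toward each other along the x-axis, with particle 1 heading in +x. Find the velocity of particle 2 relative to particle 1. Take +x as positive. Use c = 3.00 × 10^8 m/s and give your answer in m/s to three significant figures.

β_A = 0.780, β_B = -0.887 (dividing each by c = 3.00 × 10^8 m/s).
Transform to A's frame with the inverse velocity-addition law: u' = (u − v)/(1 − uv/c²), taking u = β_B and v = β_A.
u' = (-0.887 − 0.780) / (1 − (0.780)(-0.887)) = -1.6667/1.6916 = -0.9853.
u' = -0.9853 × 3.00 × 10^8 m/s.

-2.96 × 10^8 m/s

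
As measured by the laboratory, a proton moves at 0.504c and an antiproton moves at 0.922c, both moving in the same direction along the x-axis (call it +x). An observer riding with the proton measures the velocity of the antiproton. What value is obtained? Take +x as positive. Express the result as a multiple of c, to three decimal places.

β_A = 0.504, β_B = 0.922.
Transform to A's frame with the inverse velocity-addition law: u' = (u − v)/(1 − uv/c²), taking u = β_B and v = β_A.
u' = (0.922 − 0.504) / (1 − (0.504)(0.922)) = 0.4180/0.5353 = 0.7809.

+0.781c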